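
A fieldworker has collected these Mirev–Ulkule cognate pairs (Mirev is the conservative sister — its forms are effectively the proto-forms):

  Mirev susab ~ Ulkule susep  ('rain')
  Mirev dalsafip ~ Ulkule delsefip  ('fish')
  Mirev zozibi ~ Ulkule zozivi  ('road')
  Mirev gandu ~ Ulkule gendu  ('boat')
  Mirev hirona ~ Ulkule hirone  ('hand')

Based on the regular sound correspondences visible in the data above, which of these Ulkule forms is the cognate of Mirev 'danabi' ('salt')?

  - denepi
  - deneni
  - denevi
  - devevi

gandu ~ gendu — Mirev a corresponds to Ulkule e after a consonant, before a nasal.
susab ~ susep — Mirev a corresponds to Ulkule e after a consonant, before a labial obstruent.
zozibi ~ zozivi — Mirev b corresponds to Ulkule v between vowels (before a front vowel).
Applying these to Mirev 'danabi':
  danabi → denabi   (a→e after a consonant, before a nasal)
  denabi → denebi   (a→e after a consonant, before a labial obstruent)
  denebi → denevi   (b→v between vowels (before a front vowel))
So the Ulkule cognate is 'denevi'.

denevi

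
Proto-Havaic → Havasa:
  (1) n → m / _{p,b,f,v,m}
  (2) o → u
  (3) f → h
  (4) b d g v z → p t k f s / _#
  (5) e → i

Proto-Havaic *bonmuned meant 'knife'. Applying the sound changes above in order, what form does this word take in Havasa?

bummunit

Havasa: *bonmuned > bommuned > bummuned > bummunet > bummunit  (by nasal place assimilation, vowel merger, final devoicing, vowel merger)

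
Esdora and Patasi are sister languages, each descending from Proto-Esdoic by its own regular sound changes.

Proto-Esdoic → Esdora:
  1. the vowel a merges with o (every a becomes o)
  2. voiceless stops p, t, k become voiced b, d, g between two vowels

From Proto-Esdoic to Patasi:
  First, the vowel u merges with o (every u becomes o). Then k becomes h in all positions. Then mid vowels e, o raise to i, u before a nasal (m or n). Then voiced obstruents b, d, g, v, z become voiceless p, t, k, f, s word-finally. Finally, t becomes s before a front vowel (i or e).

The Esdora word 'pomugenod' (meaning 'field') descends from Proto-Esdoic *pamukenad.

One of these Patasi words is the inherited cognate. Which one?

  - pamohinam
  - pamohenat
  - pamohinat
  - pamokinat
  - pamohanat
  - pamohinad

Patasi: start from *pamukenad.
  rule 1 (vowel merger): pamukenad → pamokenad
  rule 2 (unconditioned shift): pamokenad → pamohenad
  rule 3 (pre-nasal raising): pamohenad → pamohinad
  rule 4 (final devoicing): pamohinad → pamohinat
  rule 5: no change — pamohinat
  ⇒ Patasi pamohinat
Among the options, 'pamohinat' alone shows every Patasi change applied in order.

pamohinat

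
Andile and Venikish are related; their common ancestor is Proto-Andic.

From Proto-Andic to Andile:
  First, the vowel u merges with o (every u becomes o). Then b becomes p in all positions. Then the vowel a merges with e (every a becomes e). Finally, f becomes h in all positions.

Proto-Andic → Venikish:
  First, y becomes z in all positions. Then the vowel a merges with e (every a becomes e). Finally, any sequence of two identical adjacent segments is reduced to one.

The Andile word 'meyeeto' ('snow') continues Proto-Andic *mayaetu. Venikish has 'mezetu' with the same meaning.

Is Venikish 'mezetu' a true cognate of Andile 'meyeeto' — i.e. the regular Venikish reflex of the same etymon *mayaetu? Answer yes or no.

Derive the expected Venikish reflex of *mayaetu:
Venikish: start from *mayaetu.
  rule 1 (unconditioned shift): mayaetu → mazaetu
  rule 2 (vowel merger): mazaetu → mezeetu
  rule 3 (degemination): mezeetu → mezetu
  ⇒ Venikish mezetu
Venikish 'mezetu' matches the regular reflex exactly, so the pair is cognate.

yes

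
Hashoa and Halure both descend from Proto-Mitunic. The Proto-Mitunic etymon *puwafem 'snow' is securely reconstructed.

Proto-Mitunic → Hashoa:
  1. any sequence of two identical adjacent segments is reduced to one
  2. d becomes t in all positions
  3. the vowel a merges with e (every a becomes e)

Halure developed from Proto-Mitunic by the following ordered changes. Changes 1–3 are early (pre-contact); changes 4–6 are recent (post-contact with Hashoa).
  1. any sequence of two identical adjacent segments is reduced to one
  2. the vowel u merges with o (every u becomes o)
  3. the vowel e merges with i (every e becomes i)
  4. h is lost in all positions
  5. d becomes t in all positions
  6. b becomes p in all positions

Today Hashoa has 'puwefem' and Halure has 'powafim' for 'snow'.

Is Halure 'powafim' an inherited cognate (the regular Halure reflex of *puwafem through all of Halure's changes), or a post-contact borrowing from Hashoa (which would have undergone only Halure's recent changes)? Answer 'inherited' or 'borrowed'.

inherited

If inherited, *puwafem would pass through all of Halure's changes:
Halure: *puwafem > powafem > powafim  (by vowel merger, vowel merger)
If borrowed from Hashoa 'puwefem' after the early changes, it would undergo only the recent ones:
  rule 4 (h-loss): no change (puwefem)
  rule 5 (unconditioned shift): no change (puwefem)
  rule 6 (unconditioned shift): no change (puwefem)
  ⇒ as a loan: puwefem
Halure 'powafim' matches the inherited outcome exactly, so it is an inherited cognate, not a loan.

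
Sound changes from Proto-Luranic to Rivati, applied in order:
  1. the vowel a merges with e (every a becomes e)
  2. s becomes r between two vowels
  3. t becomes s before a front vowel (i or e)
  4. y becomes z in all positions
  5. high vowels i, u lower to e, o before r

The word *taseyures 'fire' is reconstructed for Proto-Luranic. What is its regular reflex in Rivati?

serezores

Rivati: *taseyures > teseyures > tereyures > sereyures > serezures > serezores  (by vowel merger, rhotacism, palatalisation, unconditioned shift, pre-rhotic lowering)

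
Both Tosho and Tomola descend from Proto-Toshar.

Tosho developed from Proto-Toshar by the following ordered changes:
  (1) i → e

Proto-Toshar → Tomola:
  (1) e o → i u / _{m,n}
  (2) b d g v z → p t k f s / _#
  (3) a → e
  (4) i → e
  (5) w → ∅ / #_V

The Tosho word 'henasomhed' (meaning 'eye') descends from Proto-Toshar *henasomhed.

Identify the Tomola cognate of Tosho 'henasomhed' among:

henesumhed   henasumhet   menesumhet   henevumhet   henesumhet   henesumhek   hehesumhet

Tomola: start from *henasomhed.
  rule 1 (pre-nasal raising): henasomhed → hinasumhed
  rule 2 (final devoicing): hinasumhed → hinasumhet
  rule 3 (vowel merger): hinasumhet → hinesumhet
  rule 4 (vowel merger): hinesumhet → henesumhet
  rule 5: no change — henesumhet
  ⇒ Tomola henesumhet
Among the options, 'henesumhet' alone shows every Tomola change applied in order.

henesumhet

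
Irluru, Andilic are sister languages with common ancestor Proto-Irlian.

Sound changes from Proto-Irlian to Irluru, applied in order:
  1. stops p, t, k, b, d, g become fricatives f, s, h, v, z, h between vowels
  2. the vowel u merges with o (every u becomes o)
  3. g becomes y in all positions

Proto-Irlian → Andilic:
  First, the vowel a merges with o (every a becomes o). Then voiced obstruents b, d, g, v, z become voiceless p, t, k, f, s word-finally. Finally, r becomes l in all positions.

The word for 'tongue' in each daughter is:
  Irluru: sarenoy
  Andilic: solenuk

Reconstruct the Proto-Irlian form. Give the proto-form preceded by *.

*sarenug

Position 7: Irluru has y, Andilic has k. Taking the neighbouring segments as reconstructed: Irluru y could go back to *g or *y; Andilic k could go back to *k or *g — the one source consistent with every daughter is *g.
Position 6: Irluru has o, Andilic has u. Andilic preserves u here (none of its changes turn any other segment into u), so the proto-segment is *u.
Position 3: Irluru has r, Andilic has l. Irluru preserves r here (none of its changes turn any other segment into r), so the proto-segment is *r.
Continuing position by position gives *sarenug; check it forward:
Irluru: start from *sarenug.
  rule 1: no change — sarenug
  rule 2 (vowel merger): sarenug → sarenog
  rule 3 (unconditioned shift): sarenog → sarenoy
  ⇒ Irluru sarenoy
Andilic: *sarenug
  sarenug → sorenug   [vowel merger]
  sorenug → sorenuk   [final devoicing]
  sorenuk → solenuk   [unconditioned shift]
  giving Andilic solenuk.
*sarenug is the unique common source.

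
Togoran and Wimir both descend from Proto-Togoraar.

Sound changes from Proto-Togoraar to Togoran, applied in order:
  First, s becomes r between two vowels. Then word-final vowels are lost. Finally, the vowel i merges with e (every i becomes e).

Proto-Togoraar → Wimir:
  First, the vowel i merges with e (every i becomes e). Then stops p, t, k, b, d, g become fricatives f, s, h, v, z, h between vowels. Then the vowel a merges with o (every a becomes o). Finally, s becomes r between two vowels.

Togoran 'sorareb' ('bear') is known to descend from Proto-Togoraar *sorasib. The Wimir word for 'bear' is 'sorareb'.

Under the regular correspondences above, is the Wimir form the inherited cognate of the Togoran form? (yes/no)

no

Derive the expected Wimir reflex of *sorasib:
Wimir: start from *sorasib.
  rule 1 (vowel merger): sorasib → soraseb
  rule 2: no change — soraseb
  rule 3 (vowel merger): soraseb → soroseb
  rule 4 (rhotacism): soroseb → sororeb
  ⇒ Wimir sororeb
The regular Wimir reflex would be 'sororeb', but the attested form is 'sorareb'. The correspondence is irregular, so they are not cognates (the Wimir form has a different source).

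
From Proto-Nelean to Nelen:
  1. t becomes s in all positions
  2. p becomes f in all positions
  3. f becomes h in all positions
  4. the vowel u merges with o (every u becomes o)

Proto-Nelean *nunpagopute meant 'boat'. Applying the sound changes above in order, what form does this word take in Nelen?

Nelen: *nunpagopute
  nunpagopute → nunpagopuse   [unconditioned shift]
  nunpagopuse → nunfagofuse   [unconditioned shift]
  nunfagofuse → nunhagohuse   [unconditioned shift]
  nunhagohuse → nonhagohose   [vowel merger]
  giving Nelen nonhagohose.

nonhagohose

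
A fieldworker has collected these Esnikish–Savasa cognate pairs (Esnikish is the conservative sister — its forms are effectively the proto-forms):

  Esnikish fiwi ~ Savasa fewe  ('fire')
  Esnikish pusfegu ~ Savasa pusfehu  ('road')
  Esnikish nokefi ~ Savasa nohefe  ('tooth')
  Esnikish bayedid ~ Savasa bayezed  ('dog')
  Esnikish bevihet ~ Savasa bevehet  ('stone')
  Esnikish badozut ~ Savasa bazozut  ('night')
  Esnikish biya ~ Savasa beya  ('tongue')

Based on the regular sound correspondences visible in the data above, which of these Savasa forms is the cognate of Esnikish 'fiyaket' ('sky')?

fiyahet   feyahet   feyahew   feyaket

fiwi ~ fewe, bayedid ~ bayezed — Esnikish i corresponds to Savasa e after a consonant, before a consonant other than r, m, n, p, b, f, v.
nokefi ~ nohefe — Esnikish k corresponds to Savasa h between vowels (before a front vowel).
Applying these to Esnikish 'fiyaket':
  fiyaket → feyaket   (i→e after a consonant, before a consonant other than r, m, n, p, b, f, v)
  feyaket → feyahet   (k→h between vowels (before a front vowel))
So the Savasa cognate is 'feyahet'.

feyahet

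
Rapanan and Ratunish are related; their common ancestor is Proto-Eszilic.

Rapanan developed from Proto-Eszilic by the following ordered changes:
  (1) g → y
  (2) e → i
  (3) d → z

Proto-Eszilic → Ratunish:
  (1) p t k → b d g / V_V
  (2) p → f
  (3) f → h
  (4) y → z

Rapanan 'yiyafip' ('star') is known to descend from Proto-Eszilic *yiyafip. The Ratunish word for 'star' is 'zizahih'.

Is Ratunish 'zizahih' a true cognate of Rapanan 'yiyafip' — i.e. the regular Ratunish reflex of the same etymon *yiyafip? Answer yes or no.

Derive the expected Ratunish reflex of *yiyafip:
Ratunish: *yiyafip > yiyafif > yiyahih > zizahih  (by unconditioned shift, unconditioned shift, unconditioned shift)
Ratunish 'zizahih' matches the regular reflex exactly, so the pair is cognate.

yes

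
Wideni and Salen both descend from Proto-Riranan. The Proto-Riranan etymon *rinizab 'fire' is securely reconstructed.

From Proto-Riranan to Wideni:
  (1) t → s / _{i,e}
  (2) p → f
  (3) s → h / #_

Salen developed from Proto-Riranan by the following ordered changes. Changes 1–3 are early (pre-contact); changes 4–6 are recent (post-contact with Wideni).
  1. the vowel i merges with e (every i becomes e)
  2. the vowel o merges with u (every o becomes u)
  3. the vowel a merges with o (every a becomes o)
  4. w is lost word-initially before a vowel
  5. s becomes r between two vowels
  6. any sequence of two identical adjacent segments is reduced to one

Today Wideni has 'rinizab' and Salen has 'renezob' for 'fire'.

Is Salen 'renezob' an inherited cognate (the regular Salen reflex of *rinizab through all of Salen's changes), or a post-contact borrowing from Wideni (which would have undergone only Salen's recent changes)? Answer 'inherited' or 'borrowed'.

inherited

If inherited, *rinizab would pass through all of Salen's changes:
Salen: start from *rinizab.
  rule 1 (vowel merger): rinizab → renezab
  rule 2: no change — renezab
  rule 3 (vowel merger): renezab → renezob
  rule 4: no change — renezob
  rule 5: no change — renezob
  rule 6: no change — renezob
  ⇒ Salen renezob
If borrowed from Wideni 'rinizab' after the early changes, it would undergo only the recent ones:
  rule 4 (glide loss): no change (rinizab)
  rule 5 (rhotacism): no change (rinizab)
  rule 6 (degemination): no change (rinizab)
  ⇒ as a loan: rinizab
Salen 'renezob' matches the inherited outcome exactly, so it is an inherited cognate, not a loan.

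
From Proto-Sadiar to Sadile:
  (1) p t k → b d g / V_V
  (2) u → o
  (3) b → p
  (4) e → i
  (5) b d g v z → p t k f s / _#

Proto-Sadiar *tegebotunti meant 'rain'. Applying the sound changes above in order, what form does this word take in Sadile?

Sadile: *tegebotunti > tegebodunti > tegebodonti > tegepodonti > tigipodonti  (by intervocalic voicing, vowel merger, unconditioned shift, vowel merger)

tigipodonti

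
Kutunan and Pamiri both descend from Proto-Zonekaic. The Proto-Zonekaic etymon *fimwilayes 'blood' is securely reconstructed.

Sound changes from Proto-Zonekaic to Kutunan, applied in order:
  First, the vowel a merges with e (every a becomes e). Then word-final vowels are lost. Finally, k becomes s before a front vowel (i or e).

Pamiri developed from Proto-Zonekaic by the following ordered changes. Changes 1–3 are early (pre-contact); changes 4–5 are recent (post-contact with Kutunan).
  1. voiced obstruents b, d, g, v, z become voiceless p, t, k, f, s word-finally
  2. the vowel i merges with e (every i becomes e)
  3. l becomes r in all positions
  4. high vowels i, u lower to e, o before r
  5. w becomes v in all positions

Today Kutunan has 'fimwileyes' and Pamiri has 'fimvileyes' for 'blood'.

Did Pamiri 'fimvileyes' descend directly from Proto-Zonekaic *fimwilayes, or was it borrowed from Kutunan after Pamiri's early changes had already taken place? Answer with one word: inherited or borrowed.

If inherited, *fimwilayes would pass through all of Pamiri's changes:
Pamiri: *fimwilayes
  fimwilayes (rule 1 does not apply)
  fimwilayes → femwelayes   [vowel merger]
  femwelayes → femwerayes   [unconditioned shift]
  femwerayes (rule 4 does not apply)
  femwerayes → femverayes   [unconditioned shift]
  giving Pamiri femverayes.
If borrowed from Kutunan 'fimwileyes' after the early changes, it would undergo only the recent ones:
  rule 4 (pre-rhotic lowering): no change (fimwileyes)
  rule 5 (unconditioned shift): fimwileyes → fimvileyes
  ⇒ as a loan: fimvileyes
Pamiri 'fimvileyes' matches the loan outcome 'fimvileyes', not the inherited 'femverayes' — it skipped the early Pamiri changes, so it was borrowed from Kutunan.

borrowed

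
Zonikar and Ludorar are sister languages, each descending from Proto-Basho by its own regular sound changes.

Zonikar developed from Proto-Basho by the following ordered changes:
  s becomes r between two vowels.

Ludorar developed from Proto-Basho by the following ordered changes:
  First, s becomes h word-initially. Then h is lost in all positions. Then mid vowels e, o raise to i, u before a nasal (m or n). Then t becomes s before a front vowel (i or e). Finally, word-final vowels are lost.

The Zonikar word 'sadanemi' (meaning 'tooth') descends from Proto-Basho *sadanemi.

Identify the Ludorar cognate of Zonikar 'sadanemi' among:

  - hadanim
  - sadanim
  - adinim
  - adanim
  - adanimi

adanim

Ludorar: *sadanemi
  sadanemi → hadanemi   [debuccalisation]
  hadanemi → adanemi   [h-loss]
  adanemi → adanimi   [pre-nasal raising]
  adanimi (rule 4 does not apply)
  adanimi → adanim   [apocope]
  giving Ludorar adanim.
Among the options, 'adanim' alone shows every Ludorar change applied in order.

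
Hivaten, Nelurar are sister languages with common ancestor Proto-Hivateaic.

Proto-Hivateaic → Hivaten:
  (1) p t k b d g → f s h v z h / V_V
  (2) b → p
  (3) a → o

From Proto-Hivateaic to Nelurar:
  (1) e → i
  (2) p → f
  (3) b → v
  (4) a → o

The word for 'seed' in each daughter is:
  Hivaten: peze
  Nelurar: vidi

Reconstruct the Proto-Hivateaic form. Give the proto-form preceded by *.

Position 4: Hivaten has e, Nelurar has i. Hivaten preserves e here (none of its changes turn any other segment into e), so the proto-segment is *e.
Position 1: Hivaten has p, Nelurar has v. Taking the neighbouring segments as reconstructed: Hivaten p could go back to *p or *b; Nelurar v could go back to *b or *v — the one source consistent with every daughter is *b.
Verify the candidate proto-form against each daughter:
Hivaten: *bede
  bede → beze   [intervocalic lenition]
  beze → peze   [unconditioned shift]
  peze (rule 3 does not apply)
  giving Hivaten peze.
Nelurar: *bede
  bede → bidi   [vowel merger]
  bidi (rule 2 does not apply)
  bidi → vidi   [unconditioned shift]
  vidi (rule 4 does not apply)
  giving Nelurar vidi.
No other proto-form is consistent with every reflex, so the reconstruction is *bede.

*bede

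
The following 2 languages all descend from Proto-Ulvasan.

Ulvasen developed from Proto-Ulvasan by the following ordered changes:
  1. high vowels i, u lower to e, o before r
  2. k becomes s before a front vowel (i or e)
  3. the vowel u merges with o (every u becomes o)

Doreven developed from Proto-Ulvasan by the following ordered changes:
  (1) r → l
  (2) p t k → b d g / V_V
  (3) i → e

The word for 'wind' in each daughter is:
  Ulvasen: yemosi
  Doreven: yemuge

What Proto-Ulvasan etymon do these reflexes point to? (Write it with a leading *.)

Position 4: Ulvasen has o, Doreven has u. Doreven preserves u here (none of its changes turn any other segment into u), so the proto-segment is *u.
Position 6: Ulvasen has i, Doreven has e. Ulvasen preserves i here (none of its changes turn any other segment into i), so the proto-segment is *i.
Position 5: Ulvasen has s, Doreven has g. Taking the neighbouring segments as reconstructed: Ulvasen s could go back to *k or *s; Doreven g could go back to *k or *g — the one source consistent with every daughter is *k.
The remaining positions agree across the daughters. Check the candidate against every language:
Ulvasen: *yemuki > yemusi > yemosi  (by palatalisation, vowel merger)
Doreven: *yemuki
  yemuki (rule 1 does not apply)
  yemuki → yemugi   [intervocalic voicing]
  yemugi → yemuge   [vowel merger]
  giving Doreven yemuge.
*yemuki is the unique common source.

*yemuki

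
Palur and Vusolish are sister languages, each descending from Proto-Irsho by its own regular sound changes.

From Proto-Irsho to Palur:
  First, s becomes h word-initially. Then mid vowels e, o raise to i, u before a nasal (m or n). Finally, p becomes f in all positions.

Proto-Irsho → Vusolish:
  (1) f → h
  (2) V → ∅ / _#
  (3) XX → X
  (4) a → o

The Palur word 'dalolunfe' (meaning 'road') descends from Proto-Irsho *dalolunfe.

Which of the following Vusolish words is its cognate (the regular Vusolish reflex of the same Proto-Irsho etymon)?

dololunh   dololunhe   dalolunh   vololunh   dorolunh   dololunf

Vusolish: *dalolunfe
  dalolunfe → dalolunhe   [unconditioned shift]
  dalolunhe → dalolunh   [apocope]
  dalolunh (rule 3 does not apply)
  dalolunh → dololunh   [vowel merger]
  giving Vusolish dololunh.
Only 'dololunh' matches the regular Vusolish development of *dalolunfe.

dololunh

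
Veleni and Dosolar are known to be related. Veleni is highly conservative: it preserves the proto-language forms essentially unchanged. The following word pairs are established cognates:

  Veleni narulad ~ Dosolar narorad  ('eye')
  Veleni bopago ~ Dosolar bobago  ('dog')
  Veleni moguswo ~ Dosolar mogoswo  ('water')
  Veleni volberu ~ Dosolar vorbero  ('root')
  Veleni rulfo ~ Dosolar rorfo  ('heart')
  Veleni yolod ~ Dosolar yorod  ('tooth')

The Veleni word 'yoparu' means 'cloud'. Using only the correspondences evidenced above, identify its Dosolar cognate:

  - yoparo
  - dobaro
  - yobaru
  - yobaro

bopago ~ bobago — Veleni p corresponds to Dosolar b between vowels (before a back vowel).
volberu ~ vorbero — Veleni u corresponds to Dosolar o word-finally.
Applying these to Veleni 'yoparu':
  yoparu → yobaru   (p→b between vowels (before a back vowel))
  yobaru → yobaro   (u→o word-finally)
So the Dosolar cognate is 'yobaro'.

yobaro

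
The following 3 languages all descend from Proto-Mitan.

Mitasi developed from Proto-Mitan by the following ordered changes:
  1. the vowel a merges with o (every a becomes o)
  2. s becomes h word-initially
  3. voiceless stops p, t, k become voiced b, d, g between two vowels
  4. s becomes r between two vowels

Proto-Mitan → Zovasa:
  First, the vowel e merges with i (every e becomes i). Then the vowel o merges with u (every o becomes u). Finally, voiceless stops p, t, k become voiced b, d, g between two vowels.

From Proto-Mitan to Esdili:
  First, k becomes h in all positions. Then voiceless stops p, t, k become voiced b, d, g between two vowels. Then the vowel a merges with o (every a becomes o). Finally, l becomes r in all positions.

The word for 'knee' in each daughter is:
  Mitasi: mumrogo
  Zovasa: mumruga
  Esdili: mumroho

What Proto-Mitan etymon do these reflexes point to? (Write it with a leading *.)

*mumroka

Position 6: Mitasi has g, Zovasa has g, Esdili has h. Taking the neighbouring segments as reconstructed: Mitasi g could go back to *k or *g; Zovasa g could go back to *k or *g; Esdili h could go back to *k or *h — the one source consistent with every daughter is *k.
Position 5: Mitasi has o, Zovasa has u, Esdili has o. Taking the neighbouring segments as reconstructed: Mitasi o could go back to *a or *o; Zovasa u could go back to *o or *u; Esdili o could go back to *a or *o — the one source consistent with every daughter is *o.
Position 7: Mitasi has o, Zovasa has a, Esdili has o. Zovasa preserves a here (none of its changes turn any other segment into a), so the proto-segment is *a.
Continuing position by position gives *mumroka; check it forward:
Mitasi: start from *mumroka.
  rule 1 (vowel merger): mumroka → mumroko
  rule 2: no change — mumroko
  rule 3 (intervocalic voicing): mumroko → mumrogo
  rule 4: no change — mumrogo
  ⇒ Mitasi mumrogo
Zovasa: *mumroka
  mumroka (rule 1 does not apply)
  mumroka → mumruka   [vowel merger]
  mumruka → mumruga   [intervocalic voicing]
  giving Zovasa mumruga.
Esdili: *mumroka
  mumroka → mumroha   [unconditioned shift]
  mumroha (rule 2 does not apply)
  mumroha → mumroho   [vowel merger]
  mumroho (rule 4 does not apply)
  giving Esdili mumroho.
No other proto-form is consistent with every reflex, so the reconstruction is *mumroka.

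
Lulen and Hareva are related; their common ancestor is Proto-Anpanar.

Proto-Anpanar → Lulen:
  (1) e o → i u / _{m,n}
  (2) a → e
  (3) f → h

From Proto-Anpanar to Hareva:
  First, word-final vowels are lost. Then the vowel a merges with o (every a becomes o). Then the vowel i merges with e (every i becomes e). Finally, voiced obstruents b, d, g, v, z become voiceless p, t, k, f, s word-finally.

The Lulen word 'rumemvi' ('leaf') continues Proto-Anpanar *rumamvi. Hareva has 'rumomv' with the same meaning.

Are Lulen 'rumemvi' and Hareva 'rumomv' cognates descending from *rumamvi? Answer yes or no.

Derive the expected Hareva reflex of *rumamvi:
Hareva: *rumamvi
  rumamvi → rumamv   [apocope]
  rumamv → rumomv   [vowel merger]
  rumomv (rule 3 does not apply)
  rumomv → rumomf   [final devoicing]
  giving Hareva rumomf.
The regular Hareva reflex would be 'rumomf', but the attested form is 'rumomv'. The correspondence is irregular, so they are not cognates (the Hareva form has a different source).

no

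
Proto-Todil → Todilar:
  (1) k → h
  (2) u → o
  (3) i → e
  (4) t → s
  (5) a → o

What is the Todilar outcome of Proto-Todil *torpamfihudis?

sorpomfehodes

Todilar: *torpamfihudis
  torpamfihudis (rule 1 does not apply)
  torpamfihudis → torpamfihodis   [vowel merger]
  torpamfihodis → torpamfehodes   [vowel merger]
  torpamfehodes → sorpamfehodes   [unconditioned shift]
  sorpamfehodes → sorpomfehodes   [vowel merger]
  giving Todilar sorpomfehodes.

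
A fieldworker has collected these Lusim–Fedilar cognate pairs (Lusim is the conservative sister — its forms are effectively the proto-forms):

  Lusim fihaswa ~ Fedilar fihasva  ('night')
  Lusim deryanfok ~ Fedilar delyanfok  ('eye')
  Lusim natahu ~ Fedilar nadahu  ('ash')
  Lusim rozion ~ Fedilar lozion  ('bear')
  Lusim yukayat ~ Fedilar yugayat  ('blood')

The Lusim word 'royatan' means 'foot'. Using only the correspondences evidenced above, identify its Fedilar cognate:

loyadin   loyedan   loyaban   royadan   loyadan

rozion ~ lozion — Lusim r corresponds to Fedilar l word-initially before a back vowel.
natahu ~ nadahu — Lusim t corresponds to Fedilar d between vowels (before a back vowel).
Applying these to Lusim 'royatan':
  royatan → loyatan   (r→l word-initially before a back vowel)
  loyatan → loyadan   (t→d between vowels (before a back vowel))
So the Fedilar cognate is 'loyadan'.

loyadan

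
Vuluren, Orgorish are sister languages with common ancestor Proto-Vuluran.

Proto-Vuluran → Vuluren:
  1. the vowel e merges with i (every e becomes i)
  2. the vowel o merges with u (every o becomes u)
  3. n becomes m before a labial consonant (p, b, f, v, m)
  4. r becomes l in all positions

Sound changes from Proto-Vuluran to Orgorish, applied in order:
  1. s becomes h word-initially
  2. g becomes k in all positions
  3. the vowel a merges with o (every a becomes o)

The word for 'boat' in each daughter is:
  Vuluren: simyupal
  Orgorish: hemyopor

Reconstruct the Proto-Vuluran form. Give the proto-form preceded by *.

Position 1: Vuluren has s, Orgorish has h. Vuluren preserves s here (none of its changes turn any other segment into s), so the proto-segment is *s.
Position 8: Vuluren has l, Orgorish has r. Orgorish preserves r here (none of its changes turn any other segment into r), so the proto-segment is *r.
Position 2: Vuluren has i, Orgorish has e. Orgorish preserves e here (none of its changes turn any other segment into e), so the proto-segment is *e.
Verify the candidate proto-form against each daughter:
Vuluren: *semyopar > simyopar > simyupar > simyupal  (by vowel merger, vowel merger, unconditioned shift)
Orgorish: *semyopar
  semyopar → hemyopar   [debuccalisation]
  hemyopar (rule 2 does not apply)
  hemyopar → hemyopor   [vowel merger]
  giving Orgorish hemyopor.
No other proto-form is consistent with every reflex, so the reconstruction is *semyopar.

*semyopar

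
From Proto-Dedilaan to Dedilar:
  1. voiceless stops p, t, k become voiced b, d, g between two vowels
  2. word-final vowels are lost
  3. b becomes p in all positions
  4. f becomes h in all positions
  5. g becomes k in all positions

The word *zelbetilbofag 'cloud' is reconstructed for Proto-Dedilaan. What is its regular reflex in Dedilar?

zelpedilpohak

Dedilar: *zelbetilbofag > zelbedilbofag > zelpedilpofag > zelpedilpohag > zelpedilpohak  (by intervocalic voicing, unconditioned shift, unconditioned shift, unconditioned shift)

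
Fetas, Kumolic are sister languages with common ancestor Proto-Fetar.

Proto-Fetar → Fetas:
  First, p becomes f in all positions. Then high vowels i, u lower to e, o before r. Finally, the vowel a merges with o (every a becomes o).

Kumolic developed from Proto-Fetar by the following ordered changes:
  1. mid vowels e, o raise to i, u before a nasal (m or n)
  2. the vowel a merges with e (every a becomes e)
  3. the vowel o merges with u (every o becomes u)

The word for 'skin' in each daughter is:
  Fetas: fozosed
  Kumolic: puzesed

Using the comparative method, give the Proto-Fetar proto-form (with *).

Position 2: Fetas has o, Kumolic has u. Taking the neighbouring segments as reconstructed: Fetas o could go back to *a or *o; Kumolic u could go back to *o or *u — the one source consistent with every daughter is *o.
Position 4: Fetas has o, Kumolic has e. Taking the neighbouring segments as reconstructed: Fetas o could go back to *a or *o; Kumolic e could go back to *a or *e — the one source consistent with every daughter is *a.
Position 1: Fetas has f, Kumolic has p. Kumolic preserves p here (none of its changes turn any other segment into p), so the proto-segment is *p.
This points to *pozased. Verify forward in each daughter:
Fetas: *pozased
  pozased → fozased   [unconditioned shift]
  fozased (rule 2 does not apply)
  fozased → fozosed   [vowel merger]
  giving Fetas fozosed.
Kumolic: *pozased > pozesed > puzesed  (by vowel merger, vowel merger)
No other proto-form is consistent with every reflex, so the reconstruction is *pozased.

*pozased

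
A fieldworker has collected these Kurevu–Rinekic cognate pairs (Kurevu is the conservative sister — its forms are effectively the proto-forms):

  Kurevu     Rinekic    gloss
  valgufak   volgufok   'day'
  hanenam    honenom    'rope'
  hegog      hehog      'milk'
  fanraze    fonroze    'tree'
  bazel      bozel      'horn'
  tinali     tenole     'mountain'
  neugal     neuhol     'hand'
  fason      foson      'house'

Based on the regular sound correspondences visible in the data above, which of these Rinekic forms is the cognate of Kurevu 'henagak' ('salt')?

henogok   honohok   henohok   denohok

valgufak ~ volgufok, fanraze ~ fonroze — Kurevu a corresponds to Rinekic o after a consonant, before a consonant other than r, m, n, p, b, f, v.
neugal ~ neuhol — Kurevu g corresponds to Rinekic h between vowels (before a back vowel).
Applying these to Kurevu 'henagak':
  henagak → henogak   (a→o after a consonant, before a consonant other than r, m, n, p, b, f, v)
  henogak → henohak   (g→h between vowels (before a back vowel))
  henohak → henohok   (a→o after a consonant, before a consonant other than r, m, n, p, b, f, v)
So the Rinekic cognate is 'henohok'.

henohok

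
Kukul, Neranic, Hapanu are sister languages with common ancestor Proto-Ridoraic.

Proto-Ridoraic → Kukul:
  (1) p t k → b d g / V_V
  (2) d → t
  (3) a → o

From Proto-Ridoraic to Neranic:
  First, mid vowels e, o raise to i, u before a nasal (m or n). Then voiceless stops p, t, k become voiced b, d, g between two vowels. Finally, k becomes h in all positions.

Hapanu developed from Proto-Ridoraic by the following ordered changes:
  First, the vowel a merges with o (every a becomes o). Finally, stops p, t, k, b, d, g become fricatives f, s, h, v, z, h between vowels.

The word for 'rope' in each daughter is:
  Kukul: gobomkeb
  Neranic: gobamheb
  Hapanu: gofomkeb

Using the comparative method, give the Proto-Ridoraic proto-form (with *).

*gopamkeb

Position 4: Kukul has o, Neranic has a, Hapanu has o. Neranic preserves a here (none of its changes turn any other segment into a), so the proto-segment is *a.
Position 6: Kukul has k, Neranic has h, Hapanu has k. Kukul preserves k here (none of its changes turn any other segment into k), so the proto-segment is *k.
Position 3: Kukul has b, Neranic has b, Hapanu has f. Taking the neighbouring segments as reconstructed: Kukul b could go back to *p or *b; Neranic b could go back to *p or *b; Hapanu f could go back to *p or *f — the one source consistent with every daughter is *p.
Verify the candidate proto-form against each daughter:
Kukul: *gopamkeb
  gopamkeb → gobamkeb   [intervocalic voicing]
  gobamkeb (rule 2 does not apply)
  gobamkeb → gobomkeb   [vowel merger]
  giving Kukul gobomkeb.
Neranic: start from *gopamkeb.
  rule 1: no change — gopamkeb
  rule 2 (intervocalic voicing): gopamkeb → gobamkeb
  rule 3 (unconditioned shift): gobamkeb → gobamheb
  ⇒ Neranic gobamheb
Hapanu: start from *gopamkeb.
  rule 1 (vowel merger): gopamkeb → gopomkeb
  rule 2 (intervocalic lenition): gopomkeb → gofomkeb
  ⇒ Hapanu gofomkeb
No other proto-form is consistent with every reflex, so the reconstruction is *gopamkeb.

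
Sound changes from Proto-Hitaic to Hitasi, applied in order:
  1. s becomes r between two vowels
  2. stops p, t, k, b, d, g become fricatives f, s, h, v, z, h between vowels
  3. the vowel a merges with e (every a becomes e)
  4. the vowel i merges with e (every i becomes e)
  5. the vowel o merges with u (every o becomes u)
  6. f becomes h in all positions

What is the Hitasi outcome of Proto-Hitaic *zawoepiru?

Hitasi: *zawoepiru > zawoefiru > zewoefiru > zewoeferu > zewueferu > zewueheru  (by intervocalic lenition, vowel merger, vowel merger, vowel merger, unconditioned shift)

zewueheru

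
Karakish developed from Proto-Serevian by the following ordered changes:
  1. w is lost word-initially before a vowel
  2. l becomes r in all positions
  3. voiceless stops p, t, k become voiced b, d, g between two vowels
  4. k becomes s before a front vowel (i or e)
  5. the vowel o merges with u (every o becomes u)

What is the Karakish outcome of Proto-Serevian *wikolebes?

igurebes

Karakish: *wikolebes > ikolebes > ikorebes > igorebes > igurebes  (by glide loss, unconditioned shift, intervocalic voicing, vowel merger)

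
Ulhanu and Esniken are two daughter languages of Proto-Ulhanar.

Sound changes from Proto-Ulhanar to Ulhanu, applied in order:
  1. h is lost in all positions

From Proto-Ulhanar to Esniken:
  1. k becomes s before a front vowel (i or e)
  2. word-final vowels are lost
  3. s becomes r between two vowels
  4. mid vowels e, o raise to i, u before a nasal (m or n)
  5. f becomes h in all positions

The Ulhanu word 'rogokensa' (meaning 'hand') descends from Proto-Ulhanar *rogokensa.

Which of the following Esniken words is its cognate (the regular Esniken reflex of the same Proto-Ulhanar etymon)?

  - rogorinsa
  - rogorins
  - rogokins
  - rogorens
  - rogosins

Esniken: *rogokensa
  rogokensa → rogosensa   [palatalisation]
  rogosensa → rogosens   [apocope]
  rogosens → rogorens   [rhotacism]
  rogorens → rogorins   [pre-nasal raising]
  rogorins (rule 5 does not apply)
  giving Esniken rogorins.
Only 'rogorins' matches the regular Esniken development of *rogokensa.

rogorins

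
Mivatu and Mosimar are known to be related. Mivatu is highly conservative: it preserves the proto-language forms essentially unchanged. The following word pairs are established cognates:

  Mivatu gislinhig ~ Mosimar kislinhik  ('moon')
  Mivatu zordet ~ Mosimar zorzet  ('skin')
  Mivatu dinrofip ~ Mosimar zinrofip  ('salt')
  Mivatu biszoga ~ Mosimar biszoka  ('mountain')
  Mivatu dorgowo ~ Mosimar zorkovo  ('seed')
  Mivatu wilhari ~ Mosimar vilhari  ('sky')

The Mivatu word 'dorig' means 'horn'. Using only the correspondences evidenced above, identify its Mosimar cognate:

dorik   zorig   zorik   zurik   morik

zorik

dorgowo ~ zorkovo — Mivatu d corresponds to Mosimar z word-initially before a back vowel.
gislinhig ~ kislinhik — Mivatu g corresponds to Mosimar k word-finally.
Applying these to Mivatu 'dorig':
  dorig → zorig   (d→z word-initially before a back vowel)
  zorig → zorik   (g→k word-finally)
So the Mosimar cognate is 'zorik'.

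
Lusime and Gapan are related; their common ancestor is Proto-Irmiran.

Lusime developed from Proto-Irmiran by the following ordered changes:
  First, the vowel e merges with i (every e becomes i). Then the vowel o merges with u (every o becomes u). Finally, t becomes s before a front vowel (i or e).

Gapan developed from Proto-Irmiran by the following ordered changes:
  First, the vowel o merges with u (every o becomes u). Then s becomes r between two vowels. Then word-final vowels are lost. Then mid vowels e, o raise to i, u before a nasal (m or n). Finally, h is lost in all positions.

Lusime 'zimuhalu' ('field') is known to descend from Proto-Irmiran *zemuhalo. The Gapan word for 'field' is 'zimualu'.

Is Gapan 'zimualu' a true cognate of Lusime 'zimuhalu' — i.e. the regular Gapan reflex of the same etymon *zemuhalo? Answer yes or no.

no

Derive the expected Gapan reflex of *zemuhalo:
Gapan: start from *zemuhalo.
  rule 1 (vowel merger): zemuhalo → zemuhalu
  rule 2: no change — zemuhalu
  rule 3 (apocope): zemuhalu → zemuhal
  rule 4 (pre-nasal raising): zemuhal → zimuhal
  rule 5 (h-loss): zimuhal → zimual
  ⇒ Gapan zimual
The regular Gapan reflex would be 'zimual', but the attested form is 'zimualu'. The correspondence is irregular, so they are not cognates (the Gapan form has a different source).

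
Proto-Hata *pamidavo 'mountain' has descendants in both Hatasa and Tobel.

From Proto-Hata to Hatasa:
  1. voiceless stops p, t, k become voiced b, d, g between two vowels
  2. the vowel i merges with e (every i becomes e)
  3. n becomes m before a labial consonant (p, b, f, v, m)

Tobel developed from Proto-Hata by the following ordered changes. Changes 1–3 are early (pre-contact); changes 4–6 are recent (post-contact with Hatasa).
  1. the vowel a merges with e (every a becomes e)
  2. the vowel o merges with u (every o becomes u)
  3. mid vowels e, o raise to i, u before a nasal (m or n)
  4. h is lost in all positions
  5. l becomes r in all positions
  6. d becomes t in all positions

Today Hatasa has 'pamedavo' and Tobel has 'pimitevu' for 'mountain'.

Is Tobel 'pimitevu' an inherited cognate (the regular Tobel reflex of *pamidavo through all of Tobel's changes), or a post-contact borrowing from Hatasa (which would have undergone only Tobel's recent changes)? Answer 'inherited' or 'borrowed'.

If inherited, *pamidavo would pass through all of Tobel's changes:
Tobel: *pamidavo
  pamidavo → pemidevo   [vowel merger]
  pemidevo → pemidevu   [vowel merger]
  pemidevu → pimidevu   [pre-nasal raising]
  pimidevu (rule 4 does not apply)
  pimidevu (rule 5 does not apply)
  pimidevu → pimitevu   [unconditioned shift]
  giving Tobel pimitevu.
If borrowed from Hatasa 'pamedavo' after the early changes, it would undergo only the recent ones:
  rule 4 (h-loss): no change (pamedavo)
  rule 5 (unconditioned shift): no change (pamedavo)
  rule 6 (unconditioned shift): pamedavo → pametavo
  ⇒ as a loan: pametavo
Tobel 'pimitevu' matches the inherited outcome exactly, so it is an inherited cognate, not a loan.

inherited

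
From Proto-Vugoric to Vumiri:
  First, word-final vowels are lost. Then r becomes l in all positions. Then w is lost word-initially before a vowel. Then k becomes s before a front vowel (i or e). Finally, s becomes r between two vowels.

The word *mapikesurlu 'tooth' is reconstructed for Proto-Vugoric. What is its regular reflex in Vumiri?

mapirerull

Vumiri: *mapikesurlu > mapikesurl > mapikesull > mapisesull > mapirerull  (by apocope, unconditioned shift, palatalisation, rhotacism)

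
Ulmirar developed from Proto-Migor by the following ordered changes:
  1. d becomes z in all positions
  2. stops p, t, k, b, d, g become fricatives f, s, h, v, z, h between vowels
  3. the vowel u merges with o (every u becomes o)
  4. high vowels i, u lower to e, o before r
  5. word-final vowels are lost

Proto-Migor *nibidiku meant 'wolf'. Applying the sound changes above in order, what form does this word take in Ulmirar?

nivizih

Ulmirar: start from *nibidiku.
  rule 1 (unconditioned shift): nibidiku → nibiziku
  rule 2 (intervocalic lenition): nibiziku → nivizihu
  rule 3 (vowel merger): nivizihu → niviziho
  rule 4: no change — niviziho
  rule 5 (apocope): niviziho → nivizih
  ⇒ Ulmirar nivizih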